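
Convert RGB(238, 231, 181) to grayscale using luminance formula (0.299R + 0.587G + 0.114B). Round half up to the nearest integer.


Gray = 0.299×R + 0.587×G + 0.114×B
Gray = 0.299×238 + 0.587×231 + 0.114×181
Gray = 71.162 + 135.597 + 20.634
Gray = 227.393 → round half up → 227
Gray = 227


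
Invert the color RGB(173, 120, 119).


Invert: (255-R, 255-G, 255-B)
R: 255-173 = 82
G: 255-120 = 135
B: 255-119 = 136
= RGB(82, 135, 136)


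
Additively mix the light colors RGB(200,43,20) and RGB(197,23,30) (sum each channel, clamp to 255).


Additive: each channel = min(255, C₁+C₂)
R: 200+197 = 397 → 255
G: 43+23 = 66 → 66
B: 20+30 = 50 → 50
= RGB(255, 66, 50)


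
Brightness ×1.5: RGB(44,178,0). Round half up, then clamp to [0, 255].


Multiply each channel by 1.5, round half up, clamp to [0, 255]
R: 44×1.5 = 66
G: 178×1.5 = 267 → clamp → 255
B: 0×1.5 = 0
= RGB(66, 255, 0)


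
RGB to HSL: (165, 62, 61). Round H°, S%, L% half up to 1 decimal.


Normalize: R'=165/255≈0.6471, G'=62/255≈0.2431, B'=61/255≈0.2392
Max=165/255, Min=61/255, Δ=Max-Min=104/255
L = (Max+Min)/2 = (165+61)/510 = 226/510 = 0.44313… → L = 44.3%
L ≤ 0.5 → S = Δ/(Max+Min) = 104/(165+61) = 104/226 = 0.46017… → S = 46.0%
(the 1/255 factors cancel in S and H, so raw channel differences can be used)
Max is R' → H = 60 × (((G-B)/Δ) mod 6) = 60 × (((62-61)/104) mod 6)
  1/104 = 0.0096…
  H = 60 × 0.0096… = 0.576…° → H = 0.6°
= HSL(0.6°, 46.0%, 44.3%)


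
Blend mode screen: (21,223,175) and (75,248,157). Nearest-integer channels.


Screen: C = 255 - (255-A)×(255-B)/255, rounded to nearest integer
R: 255 - (255-21)×(255-75)/255 = 255 - 42120/255 ≈ 255 - 165.176 = 89.824 → 90
G: 255 - (255-223)×(255-248)/255 = 255 - 224/255 ≈ 255 - 0.878 = 254.122 → 254
B: 255 - (255-175)×(255-157)/255 = 255 - 7840/255 ≈ 255 - 30.745 = 224.255 → 224
= RGB(90, 254, 224)


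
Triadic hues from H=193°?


Triadic: equally spaced at 120° intervals
H1 = 193°
H2 = (193 + 120) mod 360 = 313°
H3 = (193 + 240) mod 360 = 73°
Triadic = 193°, 313°, 73°


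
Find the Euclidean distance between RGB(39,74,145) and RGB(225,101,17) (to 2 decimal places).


d = √[(R₁-R₂)² + (G₁-G₂)² + (B₁-B₂)²]
d = √[(39-225)² + (74-101)² + (145-17)²]
d = √[34596 + 729 + 16384]
d = √51709
d ≈ 227.40


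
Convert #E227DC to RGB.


E2 → 226 (R)
27 → 39 (G)
DC → 220 (B)
= RGB(226, 39, 220)


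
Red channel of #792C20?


Color: #792C20
R = 79 = 121
G = 2C = 44
B = 20 = 32
Red = 121


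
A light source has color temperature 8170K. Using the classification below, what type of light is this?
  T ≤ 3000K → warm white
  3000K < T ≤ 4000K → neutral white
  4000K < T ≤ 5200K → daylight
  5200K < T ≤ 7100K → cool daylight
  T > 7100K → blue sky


Temperature: 8170K
8170K > 7100K → blue sky
Classification: blue sky


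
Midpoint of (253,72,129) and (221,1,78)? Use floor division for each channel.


Midpoint: each channel = ⌊(C₁+C₂)/2⌋
R: ⌊(253+221)/2⌋ = 237
G: ⌊(72+1)/2⌋ = 36
B: ⌊(129+78)/2⌋ = 103
= RGB(237, 36, 103)


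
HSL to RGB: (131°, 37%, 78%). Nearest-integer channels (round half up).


H=131°, S=0.37, L=0.78
C = (1-|2L-1|)×S = (1-|0.56|)×0.37 = 0.1628
H' = H/60 = 131/60 ≈ 2.1833; X = C×(1-|H' mod 2 - 1|) ≈ 0.0298
m = L - C/2 = 0.78 - 0.0814 = 0.6986
Sector ⌊H'⌋ = 2 → (R',G',B') = (0.0, 0.1628, ≈0.0298)
RGB = ((R'+m)×255, (G'+m)×255, (B'+m)×255) = (178.143, 219.657, 185.7539)
Round half up → RGB(178, 220, 186)


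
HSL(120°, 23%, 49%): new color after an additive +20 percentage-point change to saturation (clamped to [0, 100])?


Original S = 23%
Adjustment = +20 percentage points
New S = 23 + (20) = 43
Clamp to [0, 100] → 43
= HSL(120°, 43%, 49%)


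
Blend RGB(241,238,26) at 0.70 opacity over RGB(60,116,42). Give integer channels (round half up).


C = α×F + (1-α)×B, with 1-α = 0.30
R: 0.70×241 + 0.30×60 = 168.70 + 18.00 = 186.70 → 187
G: 0.70×238 + 0.30×116 = 166.60 + 34.80 = 201.40 → 201
B: 0.70×26 + 0.30×42 = 18.20 + 12.60 = 30.80 → 31
= RGB(187, 201, 31)


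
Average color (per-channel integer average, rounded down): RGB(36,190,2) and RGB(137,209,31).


Midpoint: each channel = ⌊(C₁+C₂)/2⌋
R: ⌊(36+137)/2⌋ = 86
G: ⌊(190+209)/2⌋ = 199
B: ⌊(2+31)/2⌋ = 16
= RGB(86, 199, 16)


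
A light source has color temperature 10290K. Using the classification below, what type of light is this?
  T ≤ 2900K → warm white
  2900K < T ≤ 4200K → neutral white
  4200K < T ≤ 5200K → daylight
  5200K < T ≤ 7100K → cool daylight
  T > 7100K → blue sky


Temperature: 10290K
10290K > 7100K → blue sky
Classification: blue sky


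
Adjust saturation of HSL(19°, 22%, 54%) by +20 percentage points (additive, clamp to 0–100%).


Original S = 22%
Adjustment = +20 percentage points
New S = 22 + (20) = 42
Clamp to [0, 100] → 42
= HSL(19°, 42%, 54%)


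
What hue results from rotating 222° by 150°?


New hue = (H + rotation) mod 360
New hue = (222 + 150) mod 360
= 372 mod 360
= 12°


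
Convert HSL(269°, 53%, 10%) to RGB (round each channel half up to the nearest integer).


H=269°, S=0.53, L=0.10
C = (1-|2L-1|)×S = (1-|-0.80|)×0.53 = 0.106
H' = H/60 = 269/60 ≈ 4.4833; X = C×(1-|H' mod 2 - 1|) ≈ 0.0512
m = L - C/2 = 0.10 - 0.053 = 0.047
Sector ⌊H'⌋ = 4 → (R',G',B') = (≈0.0512, 0.0, 0.106)
RGB = ((R'+m)×255, (G'+m)×255, (B'+m)×255) = (25.0495, 11.985, 39.015)
Round half up → RGB(25, 12, 39)


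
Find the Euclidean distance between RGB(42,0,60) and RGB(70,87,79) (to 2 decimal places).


d = √[(R₁-R₂)² + (G₁-G₂)² + (B₁-B₂)²]
d = √[(42-70)² + (0-87)² + (60-79)²]
d = √[784 + 7569 + 361]
d = √8714
d ≈ 93.35


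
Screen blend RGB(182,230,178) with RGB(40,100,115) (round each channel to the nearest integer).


Screen: C = 255 - (255-A)×(255-B)/255, rounded to nearest integer
R: 255 - (255-182)×(255-40)/255 = 255 - 15695/255 ≈ 255 - 61.549 = 193.451 → 193
G: 255 - (255-230)×(255-100)/255 = 255 - 3875/255 ≈ 255 - 15.196 = 239.804 → 240
B: 255 - (255-178)×(255-115)/255 = 255 - 10780/255 ≈ 255 - 42.275 = 212.725 → 213
= RGB(193, 240, 213)


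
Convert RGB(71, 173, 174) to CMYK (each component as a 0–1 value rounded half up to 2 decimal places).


R'=71/255≈0.2784, G'=173/255≈0.6784, B'=174/255≈0.6824
K = 1 - max(R',G',B') = 1 - 174/255 = 81/255 = 0.31764… → 0.32
(1-R'-K)/(1-K) simplifies to (max-R)/max with max = 174:
C = (174-71)/174 = 103/174 = 0.59195… → 0.59
M = (174-173)/174 = 1/174 = 0.00574… → 0.01
Y = (174-174)/174 = 0/174 = 0 → 0.00
= CMYK(0.59, 0.01, 0.00, 0.32)


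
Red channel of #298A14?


Color: #298A14
R = 29 = 41
G = 8A = 138
B = 14 = 20
Red = 41


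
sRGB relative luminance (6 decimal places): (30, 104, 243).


Linearize each channel (sRGB transfer function): c = v/255; c_lin = c/12.92 if c ≤ 0.04045, else ((c+0.055)/1.055)^2.4
  R: 30/255 ≈ 0.117647 > 0.04045 → ((0.117647+0.055)/1.055)^2.4 ≈ 0.012983
  G: 104/255 ≈ 0.407843 > 0.04045 → ((0.407843+0.055)/1.055)^2.4 ≈ 0.138432
  B: 243/255 ≈ 0.952941 > 0.04045 → ((0.952941+0.055)/1.055)^2.4 ≈ 0.896269
R_lin = 0.012983, G_lin = 0.138432, B_lin = 0.896269
L = 0.2126×R + 0.7152×G + 0.0722×B
L = 0.2126×0.012983 + 0.7152×0.138432 + 0.0722×0.896269
L ≈ 0.166477


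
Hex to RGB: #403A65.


40 → 64 (R)
3A → 58 (G)
65 → 101 (B)
= RGB(64, 58, 101)


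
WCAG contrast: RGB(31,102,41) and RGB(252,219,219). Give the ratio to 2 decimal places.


Linearize each sRGB channel c=v/255: c/12.92 if c ≤ 0.04045 else ((c+0.055)/1.055)^2.4
L = 0.2126×R_lin + 0.7152×G_lin + 0.0722×B_lin
Color 1 (31,102,41):
  R=31: 31/255≈0.1216 > 0.04045 → ((0.1216+0.055)/1.055)^2.4 ≈ 0.01370
  G=102: 102/255≈0.4000 > 0.04045 → ((0.4000+0.055)/1.055)^2.4 ≈ 0.13287
  B=41: 41/255≈0.1608 > 0.04045 → ((0.1608+0.055)/1.055)^2.4 ≈ 0.02217
  L1 = 0.2126×0.01370 + 0.7152×0.13287 + 0.0722×0.02217 ≈ 0.09954
Color 2 (252,219,219):
  R=252: 252/255≈0.9882 > 0.04045 → ((0.9882+0.055)/1.055)^2.4 ≈ 0.97345
  G=219: 219/255≈0.8588 > 0.04045 → ((0.8588+0.055)/1.055)^2.4 ≈ 0.70838
  B=219: 219/255≈0.8588 > 0.04045 → ((0.8588+0.055)/1.055)^2.4 ≈ 0.70838
  L2 = 0.2126×0.97345 + 0.7152×0.70838 + 0.0722×0.70838 ≈ 0.76473
Lighter = 0.76473, Darker = 0.09954
Ratio = (L_lighter + 0.05) / (L_darker + 0.05)
Ratio = (0.76473 + 0.05) / (0.09954 + 0.05) = 0.81473 / 0.14954 ≈ 5.4482
Ratio ≈ 5.45:1


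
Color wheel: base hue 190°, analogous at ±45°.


Base hue: 190°
Left analog: (190 - 45) mod 360 = 145°
Right analog: (190 + 45) mod 360 = 235°
Analogous hues = 145° and 235°


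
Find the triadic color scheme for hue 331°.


Triadic: equally spaced at 120° intervals
H1 = 331°
H2 = (331 + 120) mod 360 = 91°
H3 = (331 + 240) mod 360 = 211°
Triadic = 331°, 91°, 211°


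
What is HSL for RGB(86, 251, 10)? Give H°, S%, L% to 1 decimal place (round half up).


Normalize: R'=86/255≈0.3373, G'=251/255≈0.9843, B'=10/255≈0.0392
Max=251/255, Min=10/255, Δ=Max-Min=241/255
L = (Max+Min)/2 = (251+10)/510 = 261/510 = 0.51176… → L = 51.2%
L > 0.5 → S = Δ/(2-Max-Min) = 241/(510-251-10) = 241/249 = 0.96787… → S = 96.8%
(the 1/255 factors cancel in S and H, so raw channel differences can be used)
Max is G' → H = 60 × ((B-R)/Δ + 2) = 60 × ((10-86)/241 + 2)
  -76/241 + 2 = -0.3153… + 2 = 1.6846…
  H = 60 × 1.6846… = 101.078…° → H = 101.1°
= HSL(101.1°, 96.8%, 51.2%)


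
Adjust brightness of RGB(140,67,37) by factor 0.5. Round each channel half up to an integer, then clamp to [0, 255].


Multiply each channel by 0.5, round half up, clamp to [0, 255]
R: 140×0.5 = 70
G: 67×0.5 = 33.5 → round → 34
B: 37×0.5 = 18.5 → round → 19
= RGB(70, 34, 19)


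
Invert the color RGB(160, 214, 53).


Invert: (255-R, 255-G, 255-B)
R: 255-160 = 95
G: 255-214 = 41
B: 255-53 = 202
= RGB(95, 41, 202)


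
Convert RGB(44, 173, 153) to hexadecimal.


R = 44 → 2C (hex)
G = 173 → AD (hex)
B = 153 → 99 (hex)
Hex = #2CAD99


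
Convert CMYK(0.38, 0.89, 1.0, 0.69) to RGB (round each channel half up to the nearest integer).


R = 255 × (1-C) × (1-K) = 255 × 0.62 × 0.31 = 49.011 → 49
G = 255 × (1-M) × (1-K) = 255 × 0.11 × 0.31 = 8.6955 → 9
B = 255 × (1-Y) × (1-K) = 255 × 0.00 × 0.31 = 0
= RGB(49, 9, 0)


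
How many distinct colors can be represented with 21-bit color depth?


Colors = 2^bits = 2^21
= 2,097,152 colors


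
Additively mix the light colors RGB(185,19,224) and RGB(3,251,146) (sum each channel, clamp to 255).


Additive: each channel = min(255, C₁+C₂)
R: 185+3 = 188 → 188
G: 19+251 = 270 → 255
B: 224+146 = 370 → 255
= RGB(188, 255, 255)


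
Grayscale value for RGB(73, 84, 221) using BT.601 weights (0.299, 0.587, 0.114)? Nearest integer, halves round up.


Gray = 0.299×R + 0.587×G + 0.114×B
Gray = 0.299×73 + 0.587×84 + 0.114×221
Gray = 21.827 + 49.308 + 25.194
Gray = 96.329 → round half up → 96
Gray = 96


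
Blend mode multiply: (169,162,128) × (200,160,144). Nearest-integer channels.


Multiply: C = A×B/255, rounded to nearest integer
R: 169×200/255 = 33800/255 ≈ 132.549 → 133
G: 162×160/255 = 25920/255 ≈ 101.647 → 102
B: 128×144/255 = 18432/255 ≈ 72.282 → 72
= RGB(133, 102, 72)


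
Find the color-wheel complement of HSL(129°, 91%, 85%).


Complement = opposite side of color wheel = hue + 180°
H' = (129 + 180) mod 360 = 309°
S and L unchanged.
= HSL(309°, 91%, 85%)


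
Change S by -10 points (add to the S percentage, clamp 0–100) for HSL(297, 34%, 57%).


Original S = 34%
Adjustment = -10 percentage points
New S = 34 + (-10) = 24
Clamp to [0, 100] → 24
= HSL(297°, 24%, 57%)


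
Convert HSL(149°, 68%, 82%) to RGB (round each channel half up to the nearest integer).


H=149°, S=0.68, L=0.82
C = (1-|2L-1|)×S = (1-|0.64|)×0.68 = 0.2448
H' = H/60 = 149/60 ≈ 2.4833; X = C×(1-|H' mod 2 - 1|) = 0.11832
m = L - C/2 = 0.82 - 0.1224 = 0.6976
Sector ⌊H'⌋ = 2 → (R',G',B') = (0.0, 0.2448, 0.11832)
RGB = ((R'+m)×255, (G'+m)×255, (B'+m)×255) = (177.888, 240.312, 208.0596)
Round half up → RGB(178, 240, 208)


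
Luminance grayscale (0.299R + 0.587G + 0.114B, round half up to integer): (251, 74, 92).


Gray = 0.299×R + 0.587×G + 0.114×B
Gray = 0.299×251 + 0.587×74 + 0.114×92
Gray = 75.049 + 43.438 + 10.488
Gray = 128.975 → round half up → 129
Gray = 129


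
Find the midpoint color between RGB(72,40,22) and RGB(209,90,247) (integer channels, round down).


Midpoint: each channel = ⌊(C₁+C₂)/2⌋
R: ⌊(72+209)/2⌋ = 140
G: ⌊(40+90)/2⌋ = 65
B: ⌊(22+247)/2⌋ = 134
= RGB(140, 65, 134)


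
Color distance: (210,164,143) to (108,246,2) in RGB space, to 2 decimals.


d = √[(R₁-R₂)² + (G₁-G₂)² + (B₁-B₂)²]
d = √[(210-108)² + (164-246)² + (143-2)²]
d = √[10404 + 6724 + 19881]
d = √37009
d ≈ 192.38


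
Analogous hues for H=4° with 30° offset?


Base hue: 4°
Left analog: (4 - 30) mod 360 = 334°
Right analog: (4 + 30) mod 360 = 34°
Analogous hues = 334° and 34°


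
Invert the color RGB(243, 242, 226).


Invert: (255-R, 255-G, 255-B)
R: 255-243 = 12
G: 255-242 = 13
B: 255-226 = 29
= RGB(12, 13, 29)


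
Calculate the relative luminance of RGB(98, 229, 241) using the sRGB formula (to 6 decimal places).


Linearize each channel (sRGB transfer function): c = v/255; c_lin = c/12.92 if c ≤ 0.04045, else ((c+0.055)/1.055)^2.4
  R: 98/255 ≈ 0.384314 > 0.04045 → ((0.384314+0.055)/1.055)^2.4 ≈ 0.122139
  G: 229/255 ≈ 0.898039 > 0.04045 → ((0.898039+0.055)/1.055)^2.4 ≈ 0.783538
  B: 241/255 ≈ 0.945098 > 0.04045 → ((0.945098+0.055)/1.055)^2.4 ≈ 0.879622
R_lin = 0.122139, G_lin = 0.783538, B_lin = 0.879622
L = 0.2126×R + 0.7152×G + 0.0722×B
L = 0.2126×0.122139 + 0.7152×0.783538 + 0.0722×0.879622
L ≈ 0.649862


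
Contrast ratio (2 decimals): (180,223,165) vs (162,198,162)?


Linearize each sRGB channel c=v/255: c/12.92 if c ≤ 0.04045 else ((c+0.055)/1.055)^2.4
L = 0.2126×R_lin + 0.7152×G_lin + 0.0722×B_lin
Color 1 (180,223,165):
  R=180: 180/255≈0.7059 > 0.04045 → ((0.7059+0.055)/1.055)^2.4 ≈ 0.45641
  G=223: 223/255≈0.8745 > 0.04045 → ((0.8745+0.055)/1.055)^2.4 ≈ 0.73791
  B=165: 165/255≈0.6471 > 0.04045 → ((0.6471+0.055)/1.055)^2.4 ≈ 0.37626
  L1 = 0.2126×0.45641 + 0.7152×0.73791 + 0.0722×0.37626 ≈ 0.65195
Color 2 (162,198,162):
  R=162: 162/255≈0.6353 > 0.04045 → ((0.6353+0.055)/1.055)^2.4 ≈ 0.36131
  G=198: 198/255≈0.7765 > 0.04045 → ((0.7765+0.055)/1.055)^2.4 ≈ 0.56471
  B=162: 162/255≈0.6353 > 0.04045 → ((0.6353+0.055)/1.055)^2.4 ≈ 0.36131
  L2 = 0.2126×0.36131 + 0.7152×0.56471 + 0.0722×0.36131 ≈ 0.50678
Lighter = 0.65195, Darker = 0.50678
Ratio = (L_lighter + 0.05) / (L_darker + 0.05)
Ratio = (0.65195 + 0.05) / (0.50678 + 0.05) = 0.70195 / 0.55678 ≈ 1.2607
Ratio ≈ 1.26:1


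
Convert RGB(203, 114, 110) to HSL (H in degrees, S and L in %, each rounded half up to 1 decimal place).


Normalize: R'=203/255≈0.7961, G'=114/255≈0.4471, B'=110/255≈0.4314
Max=203/255, Min=110/255, Δ=Max-Min=93/255
L = (Max+Min)/2 = (203+110)/510 = 313/510 = 0.61372… → L = 61.4%
L > 0.5 → S = Δ/(2-Max-Min) = 93/(510-203-110) = 93/197 = 0.47208… → S = 47.2%
(the 1/255 factors cancel in S and H, so raw channel differences can be used)
Max is R' → H = 60 × (((G-B)/Δ) mod 6) = 60 × (((114-110)/93) mod 6)
  4/93 = 0.0430…
  H = 60 × 0.0430… = 2.580…° → H = 2.6°
= HSL(2.6°, 47.2%, 61.4%)


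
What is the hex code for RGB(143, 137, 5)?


R = 143 → 8F (hex)
G = 137 → 89 (hex)
B = 5 → 05 (hex)
Hex = #8F8905


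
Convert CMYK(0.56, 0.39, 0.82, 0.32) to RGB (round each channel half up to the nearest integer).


R = 255 × (1-C) × (1-K) = 255 × 0.44 × 0.68 = 76.296 → 76
G = 255 × (1-M) × (1-K) = 255 × 0.61 × 0.68 = 105.774 → 106
B = 255 × (1-Y) × (1-K) = 255 × 0.18 × 0.68 = 31.212 → 31
= RGB(76, 106, 31)


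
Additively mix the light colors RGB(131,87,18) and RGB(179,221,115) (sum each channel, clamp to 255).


Additive: each channel = min(255, C₁+C₂)
R: 131+179 = 310 → 255
G: 87+221 = 308 → 255
B: 18+115 = 133 → 133
= RGB(255, 255, 133)


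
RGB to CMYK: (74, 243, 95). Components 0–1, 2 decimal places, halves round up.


R'=74/255≈0.2902, G'=243/255≈0.9529, B'=95/255≈0.3725
K = 1 - max(R',G',B') = 1 - 243/255 = 12/255 = 0.04705… → 0.05
(1-R'-K)/(1-K) simplifies to (max-R)/max with max = 243:
C = (243-74)/243 = 169/243 = 0.69547… → 0.70
M = (243-243)/243 = 0/243 = 0 → 0.00
Y = (243-95)/243 = 148/243 = 0.60905… → 0.61
= CMYK(0.70, 0.00, 0.61, 0.05)


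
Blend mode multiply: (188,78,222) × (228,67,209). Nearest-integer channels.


Multiply: C = A×B/255, rounded to nearest integer
R: 188×228/255 = 42864/255 ≈ 168.094 → 168
G: 78×67/255 = 5226/255 ≈ 20.494 → 20
B: 222×209/255 = 46398/255 ≈ 181.953 → 182
= RGB(168, 20, 182)


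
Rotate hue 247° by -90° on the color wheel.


New hue = (H + rotation) mod 360
New hue = (247 -90) mod 360
= 157 mod 360
= 157°


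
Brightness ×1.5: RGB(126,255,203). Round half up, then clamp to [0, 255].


Multiply each channel by 1.5, round half up, clamp to [0, 255]
R: 126×1.5 = 189
G: 255×1.5 = 382.5 → round → 383 → clamp → 255
B: 203×1.5 = 304.5 → round → 305 → clamp → 255
= RGB(189, 255, 255)


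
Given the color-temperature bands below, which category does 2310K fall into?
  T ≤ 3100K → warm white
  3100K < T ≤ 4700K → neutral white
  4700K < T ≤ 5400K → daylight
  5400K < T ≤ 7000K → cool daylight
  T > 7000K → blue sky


Temperature: 2310K
2310K ≤ 3100K → warm white
Classification: warm white


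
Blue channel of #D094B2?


Color: #D094B2
R = D0 = 208
G = 94 = 148
B = B2 = 178
Blue = 178


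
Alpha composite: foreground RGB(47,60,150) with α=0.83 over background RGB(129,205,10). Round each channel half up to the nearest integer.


C = α×F + (1-α)×B, with 1-α = 0.17
R: 0.83×47 + 0.17×129 = 39.01 + 21.93 = 60.94 → 61
G: 0.83×60 + 0.17×205 = 49.80 + 34.85 = 84.65 → 85
B: 0.83×150 + 0.17×10 = 124.50 + 1.70 = 126.20 → 126
= RGB(61, 85, 126)


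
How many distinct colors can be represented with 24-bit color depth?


Colors = 2^bits = 2^24
= 16,777,216 colors


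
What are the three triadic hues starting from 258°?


Triadic: equally spaced at 120° intervals
H1 = 258°
H2 = (258 + 120) mod 360 = 18°
H3 = (258 + 240) mod 360 = 138°
Triadic = 258°, 18°, 138°


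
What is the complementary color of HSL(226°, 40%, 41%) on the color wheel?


Complement = opposite side of color wheel = hue + 180°
H' = (226 + 180) mod 360 = 46°
S and L unchanged.
= HSL(46°, 40%, 41%)


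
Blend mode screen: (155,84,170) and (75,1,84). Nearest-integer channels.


Screen: C = 255 - (255-A)×(255-B)/255, rounded to nearest integer
R: 255 - (255-155)×(255-75)/255 = 255 - 18000/255 ≈ 255 - 70.588 = 184.412 → 184
G: 255 - (255-84)×(255-1)/255 = 255 - 43434/255 ≈ 255 - 170.329 = 84.671 → 85
B: 255 - (255-170)×(255-84)/255 = 255 - 14535/255 ≈ 255 - 57.000 = 198.000 → 198
= RGB(184, 85, 198)


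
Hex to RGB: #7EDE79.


7E → 126 (R)
DE → 222 (G)
79 → 121 (B)
= RGB(126, 222, 121)


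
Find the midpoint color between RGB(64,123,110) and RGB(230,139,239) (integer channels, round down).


Midpoint: each channel = ⌊(C₁+C₂)/2⌋
R: ⌊(64+230)/2⌋ = 147
G: ⌊(123+139)/2⌋ = 131
B: ⌊(110+239)/2⌋ = 174
= RGB(147, 131, 174)


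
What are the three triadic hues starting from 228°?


Triadic: equally spaced at 120° intervals
H1 = 228°
H2 = (228 + 120) mod 360 = 348°
H3 = (228 + 240) mod 360 = 108°
Triadic = 228°, 348°, 108°


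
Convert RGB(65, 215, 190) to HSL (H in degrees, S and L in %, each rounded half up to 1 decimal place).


Normalize: R'=65/255≈0.2549, G'=215/255≈0.8431, B'=190/255≈0.7451
Max=215/255, Min=65/255, Δ=Max-Min=150/255
L = (Max+Min)/2 = (215+65)/510 = 280/510 = 0.54901… → L = 54.9%
L > 0.5 → S = Δ/(2-Max-Min) = 150/(510-215-65) = 150/230 = 0.65217… → S = 65.2%
(the 1/255 factors cancel in S and H, so raw channel differences can be used)
Max is G' → H = 60 × ((B-R)/Δ + 2) = 60 × ((190-65)/150 + 2)
  125/150 + 2 = 0.8333… + 2 = 2.8333…
  H = 60 × 2.8333… = 170° → H = 170.0°
= HSL(170.0°, 65.2%, 54.9%)


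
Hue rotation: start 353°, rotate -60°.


New hue = (H + rotation) mod 360
New hue = (353 -60) mod 360
= 293 mod 360
= 293°


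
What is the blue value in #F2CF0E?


Color: #F2CF0E
R = F2 = 242
G = CF = 207
B = 0E = 14
Blue = 14


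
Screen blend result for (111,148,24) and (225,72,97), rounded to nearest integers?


Screen: C = 255 - (255-A)×(255-B)/255, rounded to nearest integer
R: 255 - (255-111)×(255-225)/255 = 255 - 4320/255 ≈ 255 - 16.941 = 238.059 → 238
G: 255 - (255-148)×(255-72)/255 = 255 - 19581/255 ≈ 255 - 76.788 = 178.212 → 178
B: 255 - (255-24)×(255-97)/255 = 255 - 36498/255 ≈ 255 - 143.129 = 111.871 → 112
= RGB(238, 178, 112)


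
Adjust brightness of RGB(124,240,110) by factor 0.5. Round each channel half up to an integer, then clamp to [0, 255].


Multiply each channel by 0.5, round half up, clamp to [0, 255]
R: 124×0.5 = 62
G: 240×0.5 = 120
B: 110×0.5 = 55
= RGB(62, 120, 55)


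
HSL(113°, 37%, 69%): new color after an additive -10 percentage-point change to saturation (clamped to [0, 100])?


Original S = 37%
Adjustment = -10 percentage points
New S = 37 + (-10) = 27
Clamp to [0, 100] → 27
= HSL(113°, 27%, 69%)


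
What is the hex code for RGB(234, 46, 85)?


R = 234 → EA (hex)
G = 46 → 2E (hex)
B = 85 → 55 (hex)
Hex = #EA2E55


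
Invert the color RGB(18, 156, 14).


Invert: (255-R, 255-G, 255-B)
R: 255-18 = 237
G: 255-156 = 99
B: 255-14 = 241
= RGB(237, 99, 241)


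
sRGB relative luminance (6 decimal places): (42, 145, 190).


Linearize each channel (sRGB transfer function): c = v/255; c_lin = c/12.92 if c ≤ 0.04045, else ((c+0.055)/1.055)^2.4
  R: 42/255 ≈ 0.164706 > 0.04045 → ((0.164706+0.055)/1.055)^2.4 ≈ 0.023153
  G: 145/255 ≈ 0.568627 > 0.04045 → ((0.568627+0.055)/1.055)^2.4 ≈ 0.283149
  B: 190/255 ≈ 0.745098 > 0.04045 → ((0.745098+0.055)/1.055)^2.4 ≈ 0.514918
R_lin = 0.023153, G_lin = 0.283149, B_lin = 0.514918
L = 0.2126×R + 0.7152×G + 0.0722×B
L = 0.2126×0.023153 + 0.7152×0.283149 + 0.0722×0.514918
L ≈ 0.244607


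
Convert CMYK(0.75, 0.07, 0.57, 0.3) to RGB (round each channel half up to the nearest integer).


R = 255 × (1-C) × (1-K) = 255 × 0.25 × 0.70 = 44.625 → 45
G = 255 × (1-M) × (1-K) = 255 × 0.93 × 0.70 = 166.005 → 166
B = 255 × (1-Y) × (1-K) = 255 × 0.43 × 0.70 = 76.755 → 77
= RGB(45, 166, 77)


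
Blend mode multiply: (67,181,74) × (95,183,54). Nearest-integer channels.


Multiply: C = A×B/255, rounded to nearest integer
R: 67×95/255 = 6365/255 ≈ 24.961 → 25
G: 181×183/255 = 33123/255 ≈ 129.894 → 130
B: 74×54/255 = 3996/255 ≈ 15.671 → 16
= RGB(25, 130, 16)


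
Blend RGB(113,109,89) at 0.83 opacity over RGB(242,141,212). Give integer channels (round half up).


C = α×F + (1-α)×B, with 1-α = 0.17
R: 0.83×113 + 0.17×242 = 93.79 + 41.14 = 134.93 → 135
G: 0.83×109 + 0.17×141 = 90.47 + 23.97 = 114.44 → 114
B: 0.83×89 + 0.17×212 = 73.87 + 36.04 = 109.91 → 110
= RGB(135, 114, 110)


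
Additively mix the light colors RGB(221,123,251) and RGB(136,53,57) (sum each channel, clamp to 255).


Additive: each channel = min(255, C₁+C₂)
R: 221+136 = 357 → 255
G: 123+53 = 176 → 176
B: 251+57 = 308 → 255
= RGB(255, 176, 255)


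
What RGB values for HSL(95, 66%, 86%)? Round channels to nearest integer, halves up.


H=95°, S=0.66, L=0.86
C = (1-|2L-1|)×S = (1-|0.72|)×0.66 = 0.1848
H' = H/60 = 95/60 ≈ 1.5833; X = C×(1-|H' mod 2 - 1|) = 0.077
m = L - C/2 = 0.86 - 0.0924 = 0.7676
Sector ⌊H'⌋ = 1 → (R',G',B') = (0.077, 0.1848, 0.0)
RGB = ((R'+m)×255, (G'+m)×255, (B'+m)×255) = (215.373, 242.862, 195.738)
Round half up → RGB(215, 243, 196)


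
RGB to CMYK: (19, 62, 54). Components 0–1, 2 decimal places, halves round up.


R'=19/255≈0.0745, G'=62/255≈0.2431, B'=54/255≈0.2118
K = 1 - max(R',G',B') = 1 - 62/255 = 193/255 = 0.75686… → 0.76
(1-R'-K)/(1-K) simplifies to (max-R)/max with max = 62:
C = (62-19)/62 = 43/62 = 0.69354… → 0.69
M = (62-62)/62 = 0/62 = 0 → 0.00
Y = (62-54)/62 = 8/62 = 0.12903… → 0.13
= CMYK(0.69, 0.00, 0.13, 0.76)


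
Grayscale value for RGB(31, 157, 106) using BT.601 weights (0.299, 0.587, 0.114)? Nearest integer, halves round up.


Gray = 0.299×R + 0.587×G + 0.114×B
Gray = 0.299×31 + 0.587×157 + 0.114×106
Gray = 9.269 + 92.159 + 12.084
Gray = 113.512 → round half up → 114
Gray = 114


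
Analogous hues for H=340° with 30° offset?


Base hue: 340°
Left analog: (340 - 30) mod 360 = 310°
Right analog: (340 + 30) mod 360 = 10°
Analogous hues = 310° and 10°


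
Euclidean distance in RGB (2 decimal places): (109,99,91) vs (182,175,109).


d = √[(R₁-R₂)² + (G₁-G₂)² + (B₁-B₂)²]
d = √[(109-182)² + (99-175)² + (91-109)²]
d = √[5329 + 5776 + 324]
d = √11429
d ≈ 106.91


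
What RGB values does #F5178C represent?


F5 → 245 (R)
17 → 23 (G)
8C → 140 (B)
= RGB(245, 23, 140)


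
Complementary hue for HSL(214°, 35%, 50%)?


Complement = opposite side of color wheel = hue + 180°
H' = (214 + 180) mod 360 = 34°
S and L unchanged.
= HSL(34°, 35%, 50%)


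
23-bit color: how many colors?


Colors = 2^bits = 2^23
= 8,388,608 colors


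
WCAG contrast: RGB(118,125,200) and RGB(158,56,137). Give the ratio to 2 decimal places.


Linearize each sRGB channel c=v/255: c/12.92 if c ≤ 0.04045 else ((c+0.055)/1.055)^2.4
L = 0.2126×R_lin + 0.7152×G_lin + 0.0722×B_lin
Color 1 (118,125,200):
  R=118: 118/255≈0.4627 > 0.04045 → ((0.4627+0.055)/1.055)^2.4 ≈ 0.18116
  G=125: 125/255≈0.4902 > 0.04045 → ((0.4902+0.055)/1.055)^2.4 ≈ 0.20508
  B=200: 200/255≈0.7843 > 0.04045 → ((0.7843+0.055)/1.055)^2.4 ≈ 0.57758
  L1 = 0.2126×0.18116 + 0.7152×0.20508 + 0.0722×0.57758 ≈ 0.22689
Color 2 (158,56,137):
  R=158: 158/255≈0.6196 > 0.04045 → ((0.6196+0.055)/1.055)^2.4 ≈ 0.34191
  G=56: 56/255≈0.2196 > 0.04045 → ((0.2196+0.055)/1.055)^2.4 ≈ 0.03955
  B=137: 137/255≈0.5373 > 0.04045 → ((0.5373+0.055)/1.055)^2.4 ≈ 0.25016
  L2 = 0.2126×0.34191 + 0.7152×0.03955 + 0.0722×0.25016 ≈ 0.11904
Lighter = 0.22689, Darker = 0.11904
Ratio = (L_lighter + 0.05) / (L_darker + 0.05)
Ratio = (0.22689 + 0.05) / (0.11904 + 0.05) = 0.27689 / 0.16904 ≈ 1.6380
Ratio ≈ 1.64:1


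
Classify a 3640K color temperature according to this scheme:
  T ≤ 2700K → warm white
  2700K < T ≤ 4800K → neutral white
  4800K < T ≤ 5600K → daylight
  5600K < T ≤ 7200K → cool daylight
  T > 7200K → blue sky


Temperature: 3640K
2700K < 3640K ≤ 4800K → neutral white
Classification: neutral white


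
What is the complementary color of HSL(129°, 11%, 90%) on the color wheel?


Complement = opposite side of color wheel = hue + 180°
H' = (129 + 180) mod 360 = 309°
S and L unchanged.
= HSL(309°, 11%, 90%)


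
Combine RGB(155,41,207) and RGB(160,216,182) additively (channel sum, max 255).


Additive: each channel = min(255, C₁+C₂)
R: 155+160 = 315 → 255
G: 41+216 = 257 → 255
B: 207+182 = 389 → 255
= RGB(255, 255, 255)


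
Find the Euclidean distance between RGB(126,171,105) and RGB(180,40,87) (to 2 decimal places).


d = √[(R₁-R₂)² + (G₁-G₂)² + (B₁-B₂)²]
d = √[(126-180)² + (171-40)² + (105-87)²]
d = √[2916 + 17161 + 324]
d = √20401
d ≈ 142.83


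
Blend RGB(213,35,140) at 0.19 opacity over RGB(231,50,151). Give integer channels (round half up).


C = α×F + (1-α)×B, with 1-α = 0.81
R: 0.19×213 + 0.81×231 = 40.47 + 187.11 = 227.58 → 228
G: 0.19×35 + 0.81×50 = 6.65 + 40.50 = 47.15 → 47
B: 0.19×140 + 0.81×151 = 26.60 + 122.31 = 148.91 → 149
= RGB(228, 47, 149)


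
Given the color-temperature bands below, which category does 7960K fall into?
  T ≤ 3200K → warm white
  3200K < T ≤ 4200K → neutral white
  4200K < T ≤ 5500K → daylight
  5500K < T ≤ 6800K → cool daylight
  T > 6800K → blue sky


Temperature: 7960K
7960K > 6800K → blue sky
Classification: blue sky


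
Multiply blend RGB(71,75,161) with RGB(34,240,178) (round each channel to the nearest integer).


Multiply: C = A×B/255, rounded to nearest integer
R: 71×34/255 = 2414/255 ≈ 9.467 → 9
G: 75×240/255 = 18000/255 ≈ 70.588 → 71
B: 161×178/255 = 28658/255 ≈ 112.384 → 112
= RGB(9, 71, 112)


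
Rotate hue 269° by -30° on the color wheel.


New hue = (H + rotation) mod 360
New hue = (269 -30) mod 360
= 239 mod 360
= 239°


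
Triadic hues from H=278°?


Triadic: equally spaced at 120° intervals
H1 = 278°
H2 = (278 + 120) mod 360 = 38°
H3 = (278 + 240) mod 360 = 158°
Triadic = 278°, 38°, 158°


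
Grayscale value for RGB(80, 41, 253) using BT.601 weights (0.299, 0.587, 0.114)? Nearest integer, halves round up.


Gray = 0.299×R + 0.587×G + 0.114×B
Gray = 0.299×80 + 0.587×41 + 0.114×253
Gray = 23.920 + 24.067 + 28.842
Gray = 76.829 → round half up → 77
Gray = 77


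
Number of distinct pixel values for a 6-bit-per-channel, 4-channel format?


Total bits = 6 bits/channel × 4 channels = 24 bits
Distinct pixel values = 2^24
= 16,777,216 pixel values


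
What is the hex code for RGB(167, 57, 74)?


R = 167 → A7 (hex)
G = 57 → 39 (hex)
B = 74 → 4A (hex)
Hex = #A7394A


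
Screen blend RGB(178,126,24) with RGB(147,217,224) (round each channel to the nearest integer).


Screen: C = 255 - (255-A)×(255-B)/255, rounded to nearest integer
R: 255 - (255-178)×(255-147)/255 = 255 - 8316/255 ≈ 255 - 32.612 = 222.388 → 222
G: 255 - (255-126)×(255-217)/255 = 255 - 4902/255 ≈ 255 - 19.224 = 235.776 → 236
B: 255 - (255-24)×(255-224)/255 = 255 - 7161/255 ≈ 255 - 28.082 = 226.918 → 227
= RGB(222, 236, 227)


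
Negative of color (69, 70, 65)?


Invert: (255-R, 255-G, 255-B)
R: 255-69 = 186
G: 255-70 = 185
B: 255-65 = 190
= RGB(186, 185, 190)


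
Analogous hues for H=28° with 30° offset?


Base hue: 28°
Left analog: (28 - 30) mod 360 = 358°
Right analog: (28 + 30) mod 360 = 58°
Analogous hues = 358° and 58°


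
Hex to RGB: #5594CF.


55 → 85 (R)
94 → 148 (G)
CF → 207 (B)
= RGB(85, 148, 207)


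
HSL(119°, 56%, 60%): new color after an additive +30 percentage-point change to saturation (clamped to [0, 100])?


Original S = 56%
Adjustment = +30 percentage points
New S = 56 + (30) = 86
Clamp to [0, 100] → 86
= HSL(119°, 86%, 60%)


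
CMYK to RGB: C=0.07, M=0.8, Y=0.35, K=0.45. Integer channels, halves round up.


R = 255 × (1-C) × (1-K) = 255 × 0.93 × 0.55 = 130.4325 → 130
G = 255 × (1-M) × (1-K) = 255 × 0.20 × 0.55 = 28.05 → 28
B = 255 × (1-Y) × (1-K) = 255 × 0.65 × 0.55 = 91.1625 → 91
= RGB(130, 28, 91)


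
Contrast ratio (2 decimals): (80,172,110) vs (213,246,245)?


Linearize each sRGB channel c=v/255: c/12.92 if c ≤ 0.04045 else ((c+0.055)/1.055)^2.4
L = 0.2126×R_lin + 0.7152×G_lin + 0.0722×B_lin
Color 1 (80,172,110):
  R=80: 80/255≈0.3137 > 0.04045 → ((0.3137+0.055)/1.055)^2.4 ≈ 0.08022
  G=172: 172/255≈0.6745 > 0.04045 → ((0.6745+0.055)/1.055)^2.4 ≈ 0.41254
  B=110: 110/255≈0.4314 > 0.04045 → ((0.4314+0.055)/1.055)^2.4 ≈ 0.15593
  L1 = 0.2126×0.08022 + 0.7152×0.41254 + 0.0722×0.15593 ≈ 0.32336
Color 2 (213,246,245):
  R=213: 213/255≈0.8353 > 0.04045 → ((0.8353+0.055)/1.055)^2.4 ≈ 0.66539
  G=246: 246/255≈0.9647 > 0.04045 → ((0.9647+0.055)/1.055)^2.4 ≈ 0.92158
  B=245: 245/255≈0.9608 > 0.04045 → ((0.9608+0.055)/1.055)^2.4 ≈ 0.91310
  L2 = 0.2126×0.66539 + 0.7152×0.92158 + 0.0722×0.91310 ≈ 0.86650
Lighter = 0.86650, Darker = 0.32336
Ratio = (L_lighter + 0.05) / (L_darker + 0.05)
Ratio = (0.86650 + 0.05) / (0.32336 + 0.05) = 0.91650 / 0.37336 ≈ 2.4547
Ratio ≈ 2.45:1


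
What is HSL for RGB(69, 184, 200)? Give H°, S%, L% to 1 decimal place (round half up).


Normalize: R'=69/255≈0.2706, G'=184/255≈0.7216, B'=200/255≈0.7843
Max=200/255, Min=69/255, Δ=Max-Min=131/255
L = (Max+Min)/2 = (200+69)/510 = 269/510 = 0.52745… → L = 52.7%
L > 0.5 → S = Δ/(2-Max-Min) = 131/(510-200-69) = 131/241 = 0.54356… → S = 54.4%
(the 1/255 factors cancel in S and H, so raw channel differences can be used)
Max is B' → H = 60 × ((R-G)/Δ + 4) = 60 × ((69-184)/131 + 4)
  -115/131 + 4 = -0.8778… + 4 = 3.1221…
  H = 60 × 3.1221… = 187.328…° → H = 187.3°
= HSL(187.3°, 54.4%, 52.7%)


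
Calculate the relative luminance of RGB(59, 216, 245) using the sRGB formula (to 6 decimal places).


Linearize each channel (sRGB transfer function): c = v/255; c_lin = c/12.92 if c ≤ 0.04045, else ((c+0.055)/1.055)^2.4
  R: 59/255 ≈ 0.231373 > 0.04045 → ((0.231373+0.055)/1.055)^2.4 ≈ 0.043735
  G: 216/255 ≈ 0.847059 > 0.04045 → ((0.847059+0.055)/1.055)^2.4 ≈ 0.686685
  B: 245/255 ≈ 0.960784 > 0.04045 → ((0.960784+0.055)/1.055)^2.4 ≈ 0.913099
R_lin = 0.043735, G_lin = 0.686685, B_lin = 0.913099
L = 0.2126×R + 0.7152×G + 0.0722×B
L = 0.2126×0.043735 + 0.7152×0.686685 + 0.0722×0.913099
L ≈ 0.566341


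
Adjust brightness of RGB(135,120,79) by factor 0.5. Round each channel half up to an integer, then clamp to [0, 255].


Multiply each channel by 0.5, round half up, clamp to [0, 255]
R: 135×0.5 = 67.5 → round → 68
G: 120×0.5 = 60
B: 79×0.5 = 39.5 → round → 40
= RGB(68, 60, 40)


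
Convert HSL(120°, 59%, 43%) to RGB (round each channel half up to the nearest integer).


H=120°, S=0.59, L=0.43
C = (1-|2L-1|)×S = (1-|-0.14|)×0.59 = 0.5074
H' = H/60 = 120/60 ≈ 2.0000; X = C×(1-|H' mod 2 - 1|) = 0.0
m = L - C/2 = 0.43 - 0.2537 = 0.1763
Sector ⌊H'⌋ = 2 → (R',G',B') = (0.0, 0.5074, 0.0)
RGB = ((R'+m)×255, (G'+m)×255, (B'+m)×255) = (44.9565, 174.3435, 44.9565)
Round half up → RGB(45, 174, 45)


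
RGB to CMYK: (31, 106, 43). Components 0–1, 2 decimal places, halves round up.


R'=31/255≈0.1216, G'=106/255≈0.4157, B'=43/255≈0.1686
K = 1 - max(R',G',B') = 1 - 106/255 = 149/255 = 0.58431… → 0.58
(1-R'-K)/(1-K) simplifies to (max-R)/max with max = 106:
C = (106-31)/106 = 75/106 = 0.70754… → 0.71
M = (106-106)/106 = 0/106 = 0 → 0.00
Y = (106-43)/106 = 63/106 = 0.59433… → 0.59
= CMYK(0.71, 0.00, 0.59, 0.58)


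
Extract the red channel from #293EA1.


Color: #293EA1
R = 29 = 41
G = 3E = 62
B = A1 = 161
Red = 41


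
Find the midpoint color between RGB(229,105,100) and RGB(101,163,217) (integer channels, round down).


Midpoint: each channel = ⌊(C₁+C₂)/2⌋
R: ⌊(229+101)/2⌋ = 165
G: ⌊(105+163)/2⌋ = 134
B: ⌊(100+217)/2⌋ = 158
= RGB(165, 134, 158)


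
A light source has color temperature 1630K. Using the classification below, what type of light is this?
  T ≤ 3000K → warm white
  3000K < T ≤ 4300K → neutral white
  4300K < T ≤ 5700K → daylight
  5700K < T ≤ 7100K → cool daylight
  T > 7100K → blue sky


Temperature: 1630K
1630K ≤ 3000K → warm white
Classification: warm white


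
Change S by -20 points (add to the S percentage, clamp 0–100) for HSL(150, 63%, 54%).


Original S = 63%
Adjustment = -20 percentage points
New S = 63 + (-20) = 43
Clamp to [0, 100] → 43
= HSL(150°, 43%, 54%)


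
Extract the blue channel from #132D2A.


Color: #132D2A
R = 13 = 19
G = 2D = 45
B = 2A = 42
Blue = 42


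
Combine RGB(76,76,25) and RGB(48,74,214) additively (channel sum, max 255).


Additive: each channel = min(255, C₁+C₂)
R: 76+48 = 124 → 124
G: 76+74 = 150 → 150
B: 25+214 = 239 → 239
= RGB(124, 150, 239)


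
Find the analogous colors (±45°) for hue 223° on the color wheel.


Base hue: 223°
Left analog: (223 - 45) mod 360 = 178°
Right analog: (223 + 45) mod 360 = 268°
Analogous hues = 178° and 268°


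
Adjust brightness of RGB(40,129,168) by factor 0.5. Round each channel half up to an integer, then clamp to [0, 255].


Multiply each channel by 0.5, round half up, clamp to [0, 255]
R: 40×0.5 = 20
G: 129×0.5 = 64.5 → round → 65
B: 168×0.5 = 84
= RGB(20, 65, 84)


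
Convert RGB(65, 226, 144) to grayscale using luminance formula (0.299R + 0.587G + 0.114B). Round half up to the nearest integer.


Gray = 0.299×R + 0.587×G + 0.114×B
Gray = 0.299×65 + 0.587×226 + 0.114×144
Gray = 19.435 + 132.662 + 16.416
Gray = 168.513 → round half up → 169
Gray = 169


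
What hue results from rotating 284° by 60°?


New hue = (H + rotation) mod 360
New hue = (284 + 60) mod 360
= 344 mod 360
= 344°


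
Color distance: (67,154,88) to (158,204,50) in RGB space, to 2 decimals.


d = √[(R₁-R₂)² + (G₁-G₂)² + (B₁-B₂)²]
d = √[(67-158)² + (154-204)² + (88-50)²]
d = √[8281 + 2500 + 1444]
d = √12225
d ≈ 110.57


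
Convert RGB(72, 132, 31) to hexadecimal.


R = 72 → 48 (hex)
G = 132 → 84 (hex)
B = 31 → 1F (hex)
Hex = #48841F


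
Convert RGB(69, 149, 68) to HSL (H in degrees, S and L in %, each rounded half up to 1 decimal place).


Normalize: R'=69/255≈0.2706, G'=149/255≈0.5843, B'=68/255≈0.2667
Max=149/255, Min=68/255, Δ=Max-Min=81/255
L = (Max+Min)/2 = (149+68)/510 = 217/510 = 0.42549… → L = 42.5%
L ≤ 0.5 → S = Δ/(Max+Min) = 81/(149+68) = 81/217 = 0.37327… → S = 37.3%
(the 1/255 factors cancel in S and H, so raw channel differences can be used)
Max is G' → H = 60 × ((B-R)/Δ + 2) = 60 × ((68-69)/81 + 2)
  -1/81 + 2 = -0.0123… + 2 = 1.9876…
  H = 60 × 1.9876… = 119.259…° → H = 119.3°
= HSL(119.3°, 37.3%, 42.5%)


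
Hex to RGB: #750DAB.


75 → 117 (R)
0D → 13 (G)
AB → 171 (B)
= RGB(117, 13, 171)


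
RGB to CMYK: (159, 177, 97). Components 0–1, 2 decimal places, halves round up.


R'=159/255≈0.6235, G'=177/255≈0.6941, B'=97/255≈0.3804
K = 1 - max(R',G',B') = 1 - 177/255 = 78/255 = 0.30588… → 0.31
(1-R'-K)/(1-K) simplifies to (max-R)/max with max = 177:
C = (177-159)/177 = 18/177 = 0.10169… → 0.10
M = (177-177)/177 = 0/177 = 0 → 0.00
Y = (177-97)/177 = 80/177 = 0.45197… → 0.45
= CMYK(0.10, 0.00, 0.45, 0.31)


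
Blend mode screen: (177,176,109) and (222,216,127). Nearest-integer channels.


Screen: C = 255 - (255-A)×(255-B)/255, rounded to nearest integer
R: 255 - (255-177)×(255-222)/255 = 255 - 2574/255 ≈ 255 - 10.094 = 244.906 → 245
G: 255 - (255-176)×(255-216)/255 = 255 - 3081/255 ≈ 255 - 12.082 = 242.918 → 243
B: 255 - (255-109)×(255-127)/255 = 255 - 18688/255 ≈ 255 - 73.286 = 181.714 → 182
= RGB(245, 243, 182)


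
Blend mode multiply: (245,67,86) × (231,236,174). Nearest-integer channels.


Multiply: C = A×B/255, rounded to nearest integer
R: 245×231/255 = 56595/255 ≈ 221.941 → 222
G: 67×236/255 = 15812/255 ≈ 62.008 → 62
B: 86×174/255 = 14964/255 ≈ 58.682 → 59
= RGB(222, 62, 59)


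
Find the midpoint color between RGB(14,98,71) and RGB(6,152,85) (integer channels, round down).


Midpoint: each channel = ⌊(C₁+C₂)/2⌋
R: ⌊(14+6)/2⌋ = 10
G: ⌊(98+152)/2⌋ = 125
B: ⌊(71+85)/2⌋ = 78
= RGB(10, 125, 78)


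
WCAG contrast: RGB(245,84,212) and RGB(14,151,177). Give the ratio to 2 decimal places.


Linearize each sRGB channel c=v/255: c/12.92 if c ≤ 0.04045 else ((c+0.055)/1.055)^2.4
L = 0.2126×R_lin + 0.7152×G_lin + 0.0722×B_lin
Color 1 (245,84,212):
  R=245: 245/255≈0.9608 > 0.04045 → ((0.9608+0.055)/1.055)^2.4 ≈ 0.91310
  G=84: 84/255≈0.3294 > 0.04045 → ((0.3294+0.055)/1.055)^2.4 ≈ 0.08866
  B=212: 212/255≈0.8314 > 0.04045 → ((0.8314+0.055)/1.055)^2.4 ≈ 0.65837
  L1 = 0.2126×0.91310 + 0.7152×0.08866 + 0.0722×0.65837 ≈ 0.30507
Color 2 (14,151,177):
  R=14: 14/255≈0.0549 > 0.04045 → ((0.0549+0.055)/1.055)^2.4 ≈ 0.00439
  G=151: 151/255≈0.5922 > 0.04045 → ((0.5922+0.055)/1.055)^2.4 ≈ 0.30947
  B=177: 177/255≈0.6941 > 0.04045 → ((0.6941+0.055)/1.055)^2.4 ≈ 0.43966
  L2 = 0.2126×0.00439 + 0.7152×0.30947 + 0.0722×0.43966 ≈ 0.25401
Lighter = 0.30507, Darker = 0.25401
Ratio = (L_lighter + 0.05) / (L_darker + 0.05)
Ratio = (0.30507 + 0.05) / (0.25401 + 0.05) = 0.35507 / 0.30401 ≈ 1.1679
Ratio ≈ 1.17:1
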